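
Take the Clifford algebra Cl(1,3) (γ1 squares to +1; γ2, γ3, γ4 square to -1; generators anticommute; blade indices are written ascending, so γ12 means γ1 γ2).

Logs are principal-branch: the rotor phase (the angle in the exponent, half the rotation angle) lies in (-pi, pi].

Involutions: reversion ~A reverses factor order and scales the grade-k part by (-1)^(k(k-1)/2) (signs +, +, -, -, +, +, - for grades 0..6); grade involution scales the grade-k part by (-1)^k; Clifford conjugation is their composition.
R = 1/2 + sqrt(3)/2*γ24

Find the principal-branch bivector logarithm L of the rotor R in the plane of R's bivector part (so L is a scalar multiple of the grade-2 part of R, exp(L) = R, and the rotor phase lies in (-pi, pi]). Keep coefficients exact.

The scalar part of R is 1/2, and that scalar determines the rotor phase on the principal branch; recovering the unit plane as bivector-part over sine of the phase gives L = phase * plane.
Concretely: cos(phase) = 1/2 gives phase = ±pi/3, and since phase/sin(phase) is even the sign is immaterial: L = (phase/sin(phase)) * <R>_2 = (2*sqrt(3)*pi/9) * <R>_2.
Answer: pi/3*γ24


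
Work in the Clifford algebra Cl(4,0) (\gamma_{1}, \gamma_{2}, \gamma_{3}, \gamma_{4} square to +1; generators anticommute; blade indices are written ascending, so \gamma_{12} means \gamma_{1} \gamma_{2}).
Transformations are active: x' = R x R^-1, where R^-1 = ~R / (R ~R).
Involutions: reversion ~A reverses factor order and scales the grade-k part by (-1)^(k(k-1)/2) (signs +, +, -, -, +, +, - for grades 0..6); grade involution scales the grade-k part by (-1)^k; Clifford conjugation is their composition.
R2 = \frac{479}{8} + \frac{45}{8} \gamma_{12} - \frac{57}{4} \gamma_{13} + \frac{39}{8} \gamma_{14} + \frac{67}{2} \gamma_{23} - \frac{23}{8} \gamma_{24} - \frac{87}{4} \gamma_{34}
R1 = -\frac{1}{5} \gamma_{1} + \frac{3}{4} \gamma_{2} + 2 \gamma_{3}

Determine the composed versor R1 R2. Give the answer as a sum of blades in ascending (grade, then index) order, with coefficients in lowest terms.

Distribute over the terms of R1 (each basis-blade product reordered to ascending indices, repeated generators contracted through their squares):
(-\frac{1}{5} \gamma_{1}) R2 = -\frac{479}{40} \gamma_{1} - \frac{9}{8} \gamma_{2} + \frac{57}{20} \gamma_{3} - \frac{39}{40} \gamma_{4} - \frac{67}{10} \gamma_{123} + \frac{23}{40} \gamma_{124} + \frac{87}{20} \gamma_{134}
(\frac{3}{4} \gamma_{2}) R2 = -\frac{135}{32} \gamma_{1} + \frac{1437}{32} \gamma_{2} + \frac{201}{8} \gamma_{3} - \frac{69}{32} \gamma_{4} + \frac{171}{16} \gamma_{123} - \frac{117}{32} \gamma_{124} - \frac{261}{16} \gamma_{234}
(2 \gamma_{3}) R2 = \frac{57}{2} \gamma_{1} - 67 \gamma_{2} + \frac{479}{4} \gamma_{3} - \frac{87}{2} \gamma_{4} + \frac{45}{4} \gamma_{123} - \frac{39}{4} \gamma_{134} + \frac{23}{4} \gamma_{234}
Summing the partial products and collecting blades:
Answer: \frac{1969}{160} \gamma_{1} - \frac{743}{32} \gamma_{2} + \frac{5909}{40} \gamma_{3} - \frac{7461}{160} \gamma_{4} + \frac{1219}{80} \gamma_{123} - \frac{493}{160} \gamma_{124} - \frac{27}{5} \gamma_{134} - \frac{169}{16} \gamma_{234}


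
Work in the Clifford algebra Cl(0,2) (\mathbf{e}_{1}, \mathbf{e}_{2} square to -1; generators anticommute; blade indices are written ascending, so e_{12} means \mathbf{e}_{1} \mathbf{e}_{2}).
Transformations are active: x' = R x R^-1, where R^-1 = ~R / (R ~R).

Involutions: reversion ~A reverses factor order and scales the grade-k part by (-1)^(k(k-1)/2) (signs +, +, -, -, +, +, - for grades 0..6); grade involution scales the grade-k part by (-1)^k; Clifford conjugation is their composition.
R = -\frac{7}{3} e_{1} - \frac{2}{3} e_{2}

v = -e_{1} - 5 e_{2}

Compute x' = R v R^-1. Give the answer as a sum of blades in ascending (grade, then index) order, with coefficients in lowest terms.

~R = -\frac{7}{3} e_{1} - \frac{2}{3} e_{2}, and R ~R = -\frac{53}{9}, so R^-1 = ~R / (-\frac{53}{9}).
R v = -\frac{17}{3} + 11 e_{12}
Answer: -\frac{185}{53} e_{1} + \frac{197}{53} e_{2}


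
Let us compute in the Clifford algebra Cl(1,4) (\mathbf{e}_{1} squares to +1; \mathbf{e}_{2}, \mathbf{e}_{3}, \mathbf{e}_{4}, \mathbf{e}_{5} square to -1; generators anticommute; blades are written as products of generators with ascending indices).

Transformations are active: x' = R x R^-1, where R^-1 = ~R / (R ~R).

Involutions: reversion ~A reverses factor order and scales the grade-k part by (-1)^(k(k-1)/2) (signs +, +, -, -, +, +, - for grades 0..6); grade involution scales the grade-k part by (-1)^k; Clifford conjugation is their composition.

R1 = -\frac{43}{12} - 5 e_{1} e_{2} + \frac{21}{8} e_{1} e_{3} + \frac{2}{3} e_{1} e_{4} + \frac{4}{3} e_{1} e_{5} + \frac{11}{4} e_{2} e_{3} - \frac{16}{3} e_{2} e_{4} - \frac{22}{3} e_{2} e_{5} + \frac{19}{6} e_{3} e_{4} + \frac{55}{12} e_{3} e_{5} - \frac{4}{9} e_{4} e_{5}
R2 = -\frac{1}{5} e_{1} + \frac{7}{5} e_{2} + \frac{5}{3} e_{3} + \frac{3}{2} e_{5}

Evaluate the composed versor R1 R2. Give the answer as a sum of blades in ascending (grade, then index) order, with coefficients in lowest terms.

Distribute over the terms of R2 (each basis-blade product reordered to ascending indices, repeated generators contracted through their squares):
R1 (-\frac{1}{5} e_{1}) = \frac{43}{60} e_{1} - e_{2} + \frac{21}{40} e_{3} + \frac{2}{15} e_{4} + \frac{4}{15} e_{5} - \frac{11}{20} e_{1} e_{2} e_{3} + \frac{16}{15} e_{1} e_{2} e_{4} + \frac{22}{15} e_{1} e_{2} e_{5} - \frac{19}{30} e_{1} e_{3} e_{4} - \frac{11}{12} e_{1} e_{3} e_{5} + \frac{4}{45} e_{1} e_{4} e_{5}
R1 (\frac{7}{5} e_{2}) = 7 e_{1} - \frac{301}{60} e_{2} + \frac{77}{20} e_{3} - \frac{112}{15} e_{4} - \frac{154}{15} e_{5} - \frac{147}{40} e_{1} e_{2} e_{3} - \frac{14}{15} e_{1} e_{2} e_{4} - \frac{28}{15} e_{1} e_{2} e_{5} + \frac{133}{30} e_{2} e_{3} e_{4} + \frac{77}{12} e_{2} e_{3} e_{5} - \frac{28}{45} e_{2} e_{4} e_{5}
R1 (\frac{5}{3} e_{3}) = -\frac{35}{8} e_{1} - \frac{55}{12} e_{2} - \frac{215}{36} e_{3} + \frac{95}{18} e_{4} + \frac{275}{36} e_{5} - \frac{25}{3} e_{1} e_{2} e_{3} - \frac{10}{9} e_{1} e_{3} e_{4} - \frac{20}{9} e_{1} e_{3} e_{5} + \frac{80}{9} e_{2} e_{3} e_{4} + \frac{110}{9} e_{2} e_{3} e_{5} - \frac{20}{27} e_{3} e_{4} e_{5}
R1 (\frac{3}{2} e_{5}) = -2 e_{1} + 11 e_{2} - \frac{55}{8} e_{3} + \frac{2}{3} e_{4} - \frac{43}{8} e_{5} - \frac{15}{2} e_{1} e_{2} e_{5} + \frac{63}{16} e_{1} e_{3} e_{5} + e_{1} e_{4} e_{5} + \frac{33}{8} e_{2} e_{3} e_{5} - 8 e_{2} e_{4} e_{5} + \frac{19}{4} e_{3} e_{4} e_{5}
Summing the partial products and collecting blades:
Answer: \frac{161}{120} e_{1} + \frac{2}{5} e_{2} - \frac{305}{36} e_{3} - \frac{25}{18} e_{4} - \frac{557}{72} e_{5} - \frac{1507}{120} e_{1} e_{2} e_{3} + \frac{2}{15} e_{1} e_{2} e_{4} - \frac{79}{10} e_{1} e_{2} e_{5} - \frac{157}{90} e_{1} e_{3} e_{4} + \frac{115}{144} e_{1} e_{3} e_{5} + \frac{49}{45} e_{1} e_{4} e_{5} + \frac{1199}{90} e_{2} e_{3} e_{4} + \frac{1639}{72} e_{2} e_{3} e_{5} - \frac{388}{45} e_{2} e_{4} e_{5} + \frac{433}{108} e_{3} e_{4} e_{5}


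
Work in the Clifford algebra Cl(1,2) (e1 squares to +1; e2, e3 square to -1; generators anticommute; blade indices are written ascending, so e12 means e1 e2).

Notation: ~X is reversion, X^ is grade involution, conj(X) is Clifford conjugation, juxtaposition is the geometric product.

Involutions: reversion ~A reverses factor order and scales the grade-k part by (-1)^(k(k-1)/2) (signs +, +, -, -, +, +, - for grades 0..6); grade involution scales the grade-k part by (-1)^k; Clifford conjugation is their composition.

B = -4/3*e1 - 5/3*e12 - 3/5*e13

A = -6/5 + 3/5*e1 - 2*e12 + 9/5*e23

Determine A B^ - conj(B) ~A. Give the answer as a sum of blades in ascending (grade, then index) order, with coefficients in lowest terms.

first term: 62/15 - 8/5*e1 + 5/3*e2 - 9/25*e3 + 77/25*e12 - 57/25*e13 - 6/5*e23 + 12/5*e123
second term: 62/15 - 8/5*e1 + 5/3*e2 - 9/25*e3 - 77/25*e12 + 57/25*e13 + 6/5*e23 - 12/5*e123
Answer: 154/25*e12 - 114/25*e13 - 12/5*e23 + 24/5*e123


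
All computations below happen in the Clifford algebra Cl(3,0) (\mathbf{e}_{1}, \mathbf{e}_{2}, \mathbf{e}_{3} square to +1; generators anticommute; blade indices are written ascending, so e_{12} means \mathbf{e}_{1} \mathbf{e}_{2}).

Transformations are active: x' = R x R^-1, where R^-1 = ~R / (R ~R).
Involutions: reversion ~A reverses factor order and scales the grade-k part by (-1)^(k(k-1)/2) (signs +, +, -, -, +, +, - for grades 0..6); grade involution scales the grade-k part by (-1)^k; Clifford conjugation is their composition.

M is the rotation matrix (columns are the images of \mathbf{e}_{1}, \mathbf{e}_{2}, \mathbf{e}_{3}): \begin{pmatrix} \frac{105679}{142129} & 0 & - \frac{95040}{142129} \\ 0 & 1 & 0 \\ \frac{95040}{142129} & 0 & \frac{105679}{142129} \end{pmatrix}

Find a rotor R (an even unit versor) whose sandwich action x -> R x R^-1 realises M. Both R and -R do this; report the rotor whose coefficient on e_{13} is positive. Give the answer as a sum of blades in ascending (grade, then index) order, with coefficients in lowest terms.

Method: write R = a + b12*e_{12} + b13*e_{13} + b23*e_{23} with a^2 + b12^2 + b13^2 + b23^2 = 1 (so R^-1 = ~R). Expanding the columns R e_j ~R gives tr M = 4a^2 - 1 and, from the antisymmetric part, M21 - M12 = -4a*b12, M13 - M31 = 4a*b13, M32 - M23 = -4a*b23.
Here tr M = \frac{353487}{142129}, so a^2 = (1 + tr M)/4 = \frac{123904}{142129} and a = ±\frac{352}{377}. Taking a = \frac{352}{377}: M21 - M12 = 0, M13 - M31 = -\frac{190080}{142129}, M32 - M23 = 0, giving b12 = 0, b13 = -\frac{135}{377}, b23 = 0, i.e. R = \frac{352}{377} - \frac{135}{377} e_{13}.
Its e_{13} coefficient is negative, so report the other preimage -R.
Answer: -\frac{352}{377} + \frac{135}{377} e_{13}. Note: both R and -R realise this M (trace \frac{353487}{142129}); the covering map identifies them, and the e_{13}-coefficient sign is the tie-breaker.


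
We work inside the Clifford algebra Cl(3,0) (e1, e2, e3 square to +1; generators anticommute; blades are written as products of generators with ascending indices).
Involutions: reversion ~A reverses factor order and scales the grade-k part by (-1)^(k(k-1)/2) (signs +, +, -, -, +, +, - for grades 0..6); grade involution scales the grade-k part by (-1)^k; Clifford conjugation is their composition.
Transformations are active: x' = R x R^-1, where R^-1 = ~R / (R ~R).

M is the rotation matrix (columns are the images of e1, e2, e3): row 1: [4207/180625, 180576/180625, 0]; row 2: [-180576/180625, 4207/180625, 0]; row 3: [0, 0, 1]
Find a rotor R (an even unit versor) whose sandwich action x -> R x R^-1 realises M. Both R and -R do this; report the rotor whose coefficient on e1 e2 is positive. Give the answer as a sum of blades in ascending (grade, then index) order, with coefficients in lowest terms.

Method: write R = a + b12*e1 e2 + b13*e1 e3 + b23*e2 e3 with a^2 + b12^2 + b13^2 + b23^2 = 1 (so R^-1 = ~R). Expanding the columns R e_j ~R gives tr M = 4a^2 - 1 and, from the antisymmetric part, M21 - M12 = -4a*b12, M13 - M31 = 4a*b13, M32 - M23 = -4a*b23.
Here tr M = 189039/180625, so a^2 = (1 + tr M)/4 = 92416/180625 and a = ±304/425. Taking a = 304/425: M21 - M12 = -361152/180625, M13 - M31 = 0, M32 - M23 = 0, giving b12 = 297/425, b13 = 0, b23 = 0, i.e. R = 304/425 + 297/425*e1 e2.
Its e1 e2 coefficient is already positive.
Answer: 304/425 + 297/425*e1 e2. Recall the cover is two-to-one: with M of trace 189039/180625, both preimages act alike, and the stated e1 e2 sign chooses the sheet.


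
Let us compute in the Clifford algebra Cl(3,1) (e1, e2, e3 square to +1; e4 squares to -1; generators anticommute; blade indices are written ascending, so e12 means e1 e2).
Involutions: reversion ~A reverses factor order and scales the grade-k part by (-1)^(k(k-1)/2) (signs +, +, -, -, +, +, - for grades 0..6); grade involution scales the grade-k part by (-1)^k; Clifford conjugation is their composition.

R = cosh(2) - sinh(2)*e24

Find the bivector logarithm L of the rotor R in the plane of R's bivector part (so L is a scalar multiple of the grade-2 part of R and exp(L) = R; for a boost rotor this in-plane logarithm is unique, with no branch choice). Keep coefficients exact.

The scalar part of R is cosh(2), giving the rapidity magnitude (cosh is even); the bivector part supplies orientation, its quotient by sinh of the rapidity is the plane, and L = rapidity * plane — unique in that plane, since flipping both signs leaves L unchanged.
Concretely: cosh(rapidity) = cosh(2) gives rapidity = ±2, and since rapidity/sinh(rapidity) is even the sign is immaterial: L = (rapidity/sinh(rapidity)) * <R>_2 = (2/sinh(2)) * <R>_2.
Answer: -2*e24


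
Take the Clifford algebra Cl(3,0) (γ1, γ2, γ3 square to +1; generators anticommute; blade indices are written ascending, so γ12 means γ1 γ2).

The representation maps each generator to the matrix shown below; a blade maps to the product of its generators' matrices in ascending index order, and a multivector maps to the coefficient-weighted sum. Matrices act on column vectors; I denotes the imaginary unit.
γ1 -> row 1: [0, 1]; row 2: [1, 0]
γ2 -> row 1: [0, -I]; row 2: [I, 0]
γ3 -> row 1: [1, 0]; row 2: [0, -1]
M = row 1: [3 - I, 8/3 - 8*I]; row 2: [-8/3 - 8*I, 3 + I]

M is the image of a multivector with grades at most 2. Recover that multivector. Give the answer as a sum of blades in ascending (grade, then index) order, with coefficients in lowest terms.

Method: 1, rho(γ1), rho(γ2), rho(γ3) form a trace-orthogonal basis of the 2x2 complex matrices (tr(X Y) = 2 if X = Y, else 0), so M = m0*1 + m1*rho(γ1) + m2*rho(γ2) + m3*rho(γ3) with m0 = tr(M)/2 = 3, m1 = tr(M rho(γ1))/2 = -8*I, m2 = tr(M rho(γ2))/2 = 8*I/3, m3 = tr(M rho(γ3))/2 = -I.
Multiplying table entries, the bivector images are rho(γ12) = I*rho(γ3), rho(γ13) = -I*rho(γ2), rho(γ23) = I*rho(γ1); with real blade coefficients the real parts of m0..m3 are the coefficients of 1, γ1, γ2, γ3 and the imaginary parts give the bivectors (γ23: Im m1, γ13: -Im m2, γ12: Im m3).
Answer: 3 - γ12 - 8/3*γ13 - 8*γ23


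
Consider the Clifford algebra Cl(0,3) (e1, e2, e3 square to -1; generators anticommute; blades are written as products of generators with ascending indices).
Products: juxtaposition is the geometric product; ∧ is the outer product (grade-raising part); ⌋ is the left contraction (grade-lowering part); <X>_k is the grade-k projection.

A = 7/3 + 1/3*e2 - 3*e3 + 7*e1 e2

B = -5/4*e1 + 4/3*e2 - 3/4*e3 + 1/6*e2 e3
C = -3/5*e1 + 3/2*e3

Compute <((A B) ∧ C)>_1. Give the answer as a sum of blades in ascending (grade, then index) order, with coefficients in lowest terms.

step 1: -97/36 - 49/4*e1 - 221/36*e2 - 65/36*e3 + 5/12*e1 e2 - 59/12*e1 e3 + 149/36*e2 e3 - 21/4*e1 e2 e3
step 2: 97/60*e1 - 97/24*e3 - 221/60*e1 e2 - 467/24*e1 e3 - 221/24*e2 e3 - 223/120*e1 e2 e3
step 3: 97/60*e1 - 97/24*e3
Answer: 97/60*e1 - 97/24*e3


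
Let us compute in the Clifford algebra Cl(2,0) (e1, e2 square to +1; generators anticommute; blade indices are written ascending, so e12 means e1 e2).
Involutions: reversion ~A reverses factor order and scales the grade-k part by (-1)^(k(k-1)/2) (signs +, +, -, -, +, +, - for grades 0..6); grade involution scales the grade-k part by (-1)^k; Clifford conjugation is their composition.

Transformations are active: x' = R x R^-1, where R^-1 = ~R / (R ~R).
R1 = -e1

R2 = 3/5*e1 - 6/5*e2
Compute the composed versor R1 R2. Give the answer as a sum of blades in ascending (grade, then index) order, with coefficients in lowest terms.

Distribute over the terms of R1 (each basis-blade product reordered to ascending indices, repeated generators contracted through their squares):
(-e1) R2 = -3/5 + 6/5*e12
Answer: -3/5 + 6/5*e12


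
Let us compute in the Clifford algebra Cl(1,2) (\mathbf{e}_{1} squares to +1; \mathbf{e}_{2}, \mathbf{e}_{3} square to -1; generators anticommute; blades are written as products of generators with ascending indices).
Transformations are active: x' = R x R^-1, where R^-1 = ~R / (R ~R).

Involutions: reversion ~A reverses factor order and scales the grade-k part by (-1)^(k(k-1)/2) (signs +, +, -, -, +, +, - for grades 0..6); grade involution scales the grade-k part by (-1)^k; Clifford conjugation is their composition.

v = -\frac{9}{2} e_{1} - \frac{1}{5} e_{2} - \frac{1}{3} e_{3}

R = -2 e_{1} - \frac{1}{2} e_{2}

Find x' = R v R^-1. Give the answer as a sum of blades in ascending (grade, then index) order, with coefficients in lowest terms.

~R = -2 e_{1} - \frac{1}{2} e_{2}, and R ~R = \frac{15}{4}, so R^-1 = ~R / (\frac{15}{4}).
R v = \frac{89}{10} - \frac{37}{20} e_{1} e_{2} + \frac{2}{3} e_{1} e_{3} + \frac{1}{6} e_{2} e_{3}
Answer: -\frac{749}{150} e_{1} - \frac{163}{75} e_{2} + \frac{1}{3} e_{3}


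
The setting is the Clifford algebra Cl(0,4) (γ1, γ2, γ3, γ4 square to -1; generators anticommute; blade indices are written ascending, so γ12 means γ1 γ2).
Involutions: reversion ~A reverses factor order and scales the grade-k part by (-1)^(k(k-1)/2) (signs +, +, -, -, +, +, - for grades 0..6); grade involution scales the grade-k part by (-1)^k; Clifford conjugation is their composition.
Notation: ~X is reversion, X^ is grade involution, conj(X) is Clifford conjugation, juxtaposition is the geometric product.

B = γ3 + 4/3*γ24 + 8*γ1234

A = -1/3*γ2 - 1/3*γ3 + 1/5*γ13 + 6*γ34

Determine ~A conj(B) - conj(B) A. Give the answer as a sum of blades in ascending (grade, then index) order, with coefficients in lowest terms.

first term: -1/3 - 1/5*γ1 + 50/9*γ4 + 48*γ12 - 23/3*γ23 - 8/5*γ24 + 8/3*γ124 - 8/3*γ134 - 4/9*γ234 - 4/15*γ1234
second term: -1/3 - 1/5*γ1 + 58/9*γ4 - 48*γ12 - 25/3*γ23 + 8/5*γ24 - 8/3*γ124 + 8/3*γ134 - 4/9*γ234 + 4/15*γ1234
Answer: -8/9*γ4 + 96*γ12 + 2/3*γ23 - 16/5*γ24 + 16/3*γ124 - 16/3*γ134 - 8/15*γ1234


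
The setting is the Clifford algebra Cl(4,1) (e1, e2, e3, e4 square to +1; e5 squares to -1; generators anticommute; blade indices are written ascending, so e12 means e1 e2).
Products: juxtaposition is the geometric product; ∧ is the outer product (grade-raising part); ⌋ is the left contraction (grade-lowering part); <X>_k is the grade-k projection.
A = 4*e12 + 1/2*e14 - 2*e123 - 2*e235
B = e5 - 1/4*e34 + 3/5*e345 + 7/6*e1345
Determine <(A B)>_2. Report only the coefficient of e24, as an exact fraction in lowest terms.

step 1: 1/8*e13 + 2*e23 + 6/5*e24 + 7/12*e35 - 11/6*e124 + 4*e125 - 3/10*e135 + 1/2*e145 - 11/6*e245 - e1234 - 2*e1235 - 6/5*e1245 - 14/3*e2345 + 12/5*e12345
step 2: 1/8*e13 + 2*e23 + 6/5*e24 + 7/12*e35
Answer: 6/5


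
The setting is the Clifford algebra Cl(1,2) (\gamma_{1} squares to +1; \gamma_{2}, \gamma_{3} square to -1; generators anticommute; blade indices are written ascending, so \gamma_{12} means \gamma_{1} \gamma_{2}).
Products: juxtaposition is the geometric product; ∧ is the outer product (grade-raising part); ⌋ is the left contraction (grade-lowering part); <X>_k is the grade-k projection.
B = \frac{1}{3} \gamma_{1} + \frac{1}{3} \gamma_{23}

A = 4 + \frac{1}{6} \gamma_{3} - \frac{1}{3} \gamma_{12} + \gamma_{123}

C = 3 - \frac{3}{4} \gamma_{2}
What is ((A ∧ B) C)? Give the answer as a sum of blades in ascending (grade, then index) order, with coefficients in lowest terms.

step 1: \frac{4}{3} \gamma_{1} - \frac{1}{18} \gamma_{13} + \frac{4}{3} \gamma_{23}
step 2: 4 \gamma_{1} - \gamma_{3} - \gamma_{12} - \frac{1}{6} \gamma_{13} + 4 \gamma_{23} - \frac{1}{24} \gamma_{123}
Answer: 4 \gamma_{1} - \gamma_{3} - \gamma_{12} - \frac{1}{6} \gamma_{13} + 4 \gamma_{23} - \frac{1}{24} \gamma_{123}


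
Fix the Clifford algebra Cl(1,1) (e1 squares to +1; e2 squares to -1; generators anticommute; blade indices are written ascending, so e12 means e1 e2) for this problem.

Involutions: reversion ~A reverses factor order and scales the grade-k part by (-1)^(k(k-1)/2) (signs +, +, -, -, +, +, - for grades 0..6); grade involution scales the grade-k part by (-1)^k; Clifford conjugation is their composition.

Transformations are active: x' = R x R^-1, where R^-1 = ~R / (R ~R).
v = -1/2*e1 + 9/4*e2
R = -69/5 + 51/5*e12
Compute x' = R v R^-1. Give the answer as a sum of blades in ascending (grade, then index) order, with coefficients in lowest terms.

~R = -69/5 - 51/5*e12, and R ~R = 432/5, so R^-1 = ~R / (432/5).
R v = -321/20*e1 - 519/20*e2
Answer: 2701/480*e1 + 2899/480*e2


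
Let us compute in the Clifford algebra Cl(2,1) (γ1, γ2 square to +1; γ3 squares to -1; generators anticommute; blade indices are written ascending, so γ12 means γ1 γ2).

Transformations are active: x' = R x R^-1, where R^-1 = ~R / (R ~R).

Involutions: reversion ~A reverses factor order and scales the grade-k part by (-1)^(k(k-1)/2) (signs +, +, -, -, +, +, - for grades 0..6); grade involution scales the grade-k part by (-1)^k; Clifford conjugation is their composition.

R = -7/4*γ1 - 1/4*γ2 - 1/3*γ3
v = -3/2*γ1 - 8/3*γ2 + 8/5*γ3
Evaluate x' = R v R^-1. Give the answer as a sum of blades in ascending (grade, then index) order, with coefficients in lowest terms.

~R = -7/4*γ1 - 1/4*γ2 - 1/3*γ3, and R ~R = 217/72, so R^-1 = ~R / (217/72).
R v = 153/40 + 103/24*γ12 - 33/10*γ13 - 58/45*γ23
Answer: -456/155*γ1 + 13229/6510*γ2 - 2654/1085*γ3


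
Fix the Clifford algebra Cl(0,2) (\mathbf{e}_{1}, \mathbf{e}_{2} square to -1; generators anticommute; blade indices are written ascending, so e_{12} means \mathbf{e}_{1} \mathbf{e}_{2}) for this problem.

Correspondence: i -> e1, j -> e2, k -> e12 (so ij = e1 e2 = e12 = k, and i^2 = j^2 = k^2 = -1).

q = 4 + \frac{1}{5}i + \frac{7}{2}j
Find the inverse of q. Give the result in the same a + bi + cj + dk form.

In blades: q = 4 + \frac{1}{5} e_{1} + \frac{7}{2} e_{2}.
With qbar = 4 - \frac{1}{5} e_{1} - \frac{7}{2} e_{2} (scalar fixed, mapped units negated), q qbar = \frac{2829}{100} (the sum of squared coefficients), so q^-1 = qbar / (\frac{2829}{100}) = \frac{400}{2829} - \frac{20}{2829} e_{1} - \frac{350}{2829} e_{2}; translating back:
Answer: \frac{400}{2829} - \frac{20}{2829}i - \frac{350}{2829}j


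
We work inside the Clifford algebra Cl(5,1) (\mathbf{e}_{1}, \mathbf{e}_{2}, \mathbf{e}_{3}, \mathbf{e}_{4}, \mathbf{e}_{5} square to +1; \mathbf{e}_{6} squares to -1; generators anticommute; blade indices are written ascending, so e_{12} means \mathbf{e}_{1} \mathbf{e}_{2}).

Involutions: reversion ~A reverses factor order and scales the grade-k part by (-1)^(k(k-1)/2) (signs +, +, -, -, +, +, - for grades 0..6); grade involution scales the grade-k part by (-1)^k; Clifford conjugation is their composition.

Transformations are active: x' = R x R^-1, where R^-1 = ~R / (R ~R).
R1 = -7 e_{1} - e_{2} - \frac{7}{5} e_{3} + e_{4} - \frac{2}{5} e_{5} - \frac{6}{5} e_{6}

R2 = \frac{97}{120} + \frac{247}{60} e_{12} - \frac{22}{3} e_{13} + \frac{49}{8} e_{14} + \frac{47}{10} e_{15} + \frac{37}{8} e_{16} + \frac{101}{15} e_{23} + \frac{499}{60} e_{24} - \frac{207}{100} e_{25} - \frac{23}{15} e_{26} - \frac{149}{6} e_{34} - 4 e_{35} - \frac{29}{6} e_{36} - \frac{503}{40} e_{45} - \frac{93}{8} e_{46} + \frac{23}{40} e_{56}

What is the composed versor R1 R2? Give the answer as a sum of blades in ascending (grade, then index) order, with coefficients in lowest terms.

Distribute over the terms of R1 (each basis-blade product reordered to ascending indices, repeated generators contracted through their squares):
(-7 e_{1}) R2 = -\frac{679}{120} e_{1} - \frac{1729}{60} e_{2} + \frac{154}{3} e_{3} - \frac{343}{8} e_{4} - \frac{329}{10} e_{5} - \frac{259}{8} e_{6} - \frac{707}{15} e_{123} - \frac{3493}{60} e_{124} + \frac{1449}{100} e_{125} + \frac{161}{15} e_{126} + \frac{1043}{6} e_{134} + 28 e_{135} + \frac{203}{6} e_{136} + \frac{3521}{40} e_{145} + \frac{651}{8} e_{146} - \frac{161}{40} e_{156}
(-e_{2}) R2 = \frac{247}{60} e_{1} - \frac{97}{120} e_{2} - \frac{101}{15} e_{3} - \frac{499}{60} e_{4} + \frac{207}{100} e_{5} + \frac{23}{15} e_{6} - \frac{22}{3} e_{123} + \frac{49}{8} e_{124} + \frac{47}{10} e_{125} + \frac{37}{8} e_{126} + \frac{149}{6} e_{234} + 4 e_{235} + \frac{29}{6} e_{236} + \frac{503}{40} e_{245} + \frac{93}{8} e_{246} - \frac{23}{40} e_{256}
(-\frac{7}{5} e_{3}) R2 = -\frac{154}{15} e_{1} + \frac{707}{75} e_{2} - \frac{679}{600} e_{3} + \frac{1043}{30} e_{4} + \frac{28}{5} e_{5} + \frac{203}{30} e_{6} - \frac{1729}{300} e_{123} + \frac{343}{40} e_{134} + \frac{329}{50} e_{135} + \frac{259}{40} e_{136} + \frac{3493}{300} e_{234} - \frac{1449}{500} e_{235} - \frac{161}{75} e_{236} + \frac{3521}{200} e_{345} + \frac{651}{40} e_{346} - \frac{161}{200} e_{356}
(e_{4}) R2 = -\frac{49}{8} e_{1} - \frac{499}{60} e_{2} + \frac{149}{6} e_{3} + \frac{97}{120} e_{4} - \frac{503}{40} e_{5} - \frac{93}{8} e_{6} + \frac{247}{60} e_{124} - \frac{22}{3} e_{134} - \frac{47}{10} e_{145} - \frac{37}{8} e_{146} + \frac{101}{15} e_{234} + \frac{207}{100} e_{245} + \frac{23}{15} e_{246} + 4 e_{345} + \frac{29}{6} e_{346} + \frac{23}{40} e_{456}
(-\frac{2}{5} e_{5}) R2 = \frac{47}{25} e_{1} - \frac{207}{250} e_{2} - \frac{8}{5} e_{3} - \frac{503}{100} e_{4} - \frac{97}{300} e_{5} - \frac{23}{100} e_{6} - \frac{247}{150} e_{125} + \frac{44}{15} e_{135} - \frac{49}{20} e_{145} + \frac{37}{20} e_{156} - \frac{202}{75} e_{235} - \frac{499}{150} e_{245} - \frac{46}{75} e_{256} + \frac{149}{15} e_{345} - \frac{29}{15} e_{356} - \frac{93}{20} e_{456}
(-\frac{6}{5} e_{6}) R2 = -\frac{111}{20} e_{1} + \frac{46}{25} e_{2} + \frac{29}{5} e_{3} + \frac{279}{20} e_{4} - \frac{69}{100} e_{5} - \frac{97}{100} e_{6} - \frac{247}{50} e_{126} + \frac{44}{5} e_{136} - \frac{147}{20} e_{146} - \frac{141}{25} e_{156} - \frac{202}{25} e_{236} - \frac{499}{50} e_{246} + \frac{621}{250} e_{256} + \frac{149}{5} e_{346} + \frac{24}{5} e_{356} + \frac{1509}{100} e_{456}
Summing the partial products and collecting blades:
Answer: -\frac{6481}{300} e_{1} - \frac{27503}{1000} e_{2} + \frac{43501}{600} e_{3} - \frac{2009}{300} e_{4} - \frac{23291}{600} e_{5} - \frac{369}{10} e_{6} - \frac{6023}{100} e_{123} - \frac{1919}{40} e_{124} + \frac{5263}{300} e_{125} + \frac{6251}{600} e_{126} + \frac{7003}{40} e_{134} + \frac{5627}{150} e_{135} + \frac{5893}{120} e_{136} + \frac{647}{8} e_{145} + \frac{347}{5} e_{146} - \frac{1563}{200} e_{156} + \frac{4321}{100} e_{234} - \frac{2387}{1500} e_{235} - \frac{809}{150} e_{236} + \frac{6791}{600} e_{245} + \frac{1907}{600} e_{246} + \frac{3887}{3000} e_{256} + \frac{18923}{600} e_{345} + \frac{6109}{120} e_{346} + \frac{1237}{600} e_{356} + \frac{2203}{200} e_{456}


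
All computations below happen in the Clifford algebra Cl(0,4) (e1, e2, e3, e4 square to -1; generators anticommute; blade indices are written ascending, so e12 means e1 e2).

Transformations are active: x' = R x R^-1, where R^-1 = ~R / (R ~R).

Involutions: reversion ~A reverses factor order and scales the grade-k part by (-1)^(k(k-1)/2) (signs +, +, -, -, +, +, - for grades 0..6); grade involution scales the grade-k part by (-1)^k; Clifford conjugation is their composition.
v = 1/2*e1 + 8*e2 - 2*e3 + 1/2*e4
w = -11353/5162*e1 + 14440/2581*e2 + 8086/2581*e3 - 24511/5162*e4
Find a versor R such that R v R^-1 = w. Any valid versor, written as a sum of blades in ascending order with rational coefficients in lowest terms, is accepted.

R = v + w = -4386/2581*e1 + 35088/2581*e2 + 2924/2581*e3 - 10965/2581*e4 works: the equal norms (-137/2) guarantee its sandwich swaps v into w.
Answer: -4386/2581*e1 + 35088/2581*e2 + 2924/2581*e3 - 10965/2581*e4


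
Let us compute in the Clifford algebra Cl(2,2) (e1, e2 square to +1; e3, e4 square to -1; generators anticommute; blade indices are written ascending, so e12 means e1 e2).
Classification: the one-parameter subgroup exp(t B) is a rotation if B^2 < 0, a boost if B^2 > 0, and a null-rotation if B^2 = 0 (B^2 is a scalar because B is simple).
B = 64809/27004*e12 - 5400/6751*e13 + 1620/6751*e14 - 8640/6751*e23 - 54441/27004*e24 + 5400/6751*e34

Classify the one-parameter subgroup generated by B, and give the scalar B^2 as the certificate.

B^2 term by term: the squares give (64809/27004)^2*(e12)^2 + (-5400/6751)^2*(e13)^2 + (1620/6751)^2*(e14)^2 + (-8640/6751)^2*(e23)^2 + (-54441/27004)^2*(e24)^2 + (5400/6751)^2*(e34)^2 = 4200206481/729216016*(-1) + 29160000/45576001*(+1) + 2624400/45576001*(+1) + 74649600/45576001*(+1) + 2963822481/729216016*(+1) + 29160000/45576001*(-1) = 0 (each basis 2-blade squares to minus the product of its generators' squares); cross terms between blades sharing an index anticommute and cancel; the commuting (index-disjoint) pairs give grade-4 terms 2*c*c'*(blade product), which cancel blade by blade — e1234: 174984300/45576001 - 146990700/45576001 - 27993600/45576001 = 0 — confirming B is simple. So B^2 = 0.
Answer: null-rotation, certificate B^2 = 0. The scalar 0 is the complete invariant here: its sign names the subgroup type.


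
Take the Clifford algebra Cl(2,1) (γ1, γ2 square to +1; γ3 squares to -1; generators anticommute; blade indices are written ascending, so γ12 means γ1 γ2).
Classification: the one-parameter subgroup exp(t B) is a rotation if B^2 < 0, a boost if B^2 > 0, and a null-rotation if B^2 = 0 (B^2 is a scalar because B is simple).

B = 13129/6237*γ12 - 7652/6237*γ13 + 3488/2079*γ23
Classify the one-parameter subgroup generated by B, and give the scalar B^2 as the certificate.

B^2 term by term: the squares give (13129/6237)^2*(γ12)^2 + (-7652/6237)^2*(γ13)^2 + (3488/2079)^2*(γ23)^2 = 172370641/38900169*(-1) + 58553104/38900169*(+1) + 12166144/4322241*(+1) = -1/9 (each basis 2-blade squares to minus the product of its generators' squares); cross terms between blades sharing an index anticommute and cancel. So B^2 = -1/9.
Answer: rotation, certificate B^2 = -1/9. No conjugation can change B^2 = -1/9; the sign gives the class.


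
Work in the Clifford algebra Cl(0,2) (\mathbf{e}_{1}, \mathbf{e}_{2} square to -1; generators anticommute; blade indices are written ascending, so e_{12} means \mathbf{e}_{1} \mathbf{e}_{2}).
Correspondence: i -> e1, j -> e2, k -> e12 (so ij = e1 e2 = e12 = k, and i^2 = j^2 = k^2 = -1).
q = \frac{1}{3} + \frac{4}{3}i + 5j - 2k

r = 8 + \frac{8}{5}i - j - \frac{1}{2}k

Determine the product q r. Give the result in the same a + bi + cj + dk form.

In blades: q = \frac{1}{3} + \frac{4}{3} e_{1} + 5 e_{2} - 2 e_{12}, r = 8 + \frac{8}{5} e_{1} - e_{2} - \frac{1}{2} e_{12}.
Distribute q over r term by term (generator squares from the signature, products reordered to ascending indices): (\frac{1}{3})*r = \frac{8}{3} + \frac{8}{15} e_{1} - \frac{1}{3} e_{2} - \frac{1}{6} e_{12}; (\frac{4}{3} e_{1})*r = -\frac{32}{15} + \frac{32}{3} e_{1} + \frac{2}{3} e_{2} - \frac{4}{3} e_{12}; (5 e_{2})*r = 5 - \frac{5}{2} e_{1} + 40 e_{2} - 8 e_{12}; (-2 e_{12})*r = -1 - 2 e_{1} - \frac{16}{5} e_{2} - 16 e_{12}.
Sum: \frac{68}{15} + \frac{67}{10} e_{1} + \frac{557}{15} e_{2} - \frac{51}{2} e_{12}; translating back through the correspondence:
Answer: \frac{68}{15} + \frac{67}{10}i + \frac{557}{15}j - \frac{51}{2}k


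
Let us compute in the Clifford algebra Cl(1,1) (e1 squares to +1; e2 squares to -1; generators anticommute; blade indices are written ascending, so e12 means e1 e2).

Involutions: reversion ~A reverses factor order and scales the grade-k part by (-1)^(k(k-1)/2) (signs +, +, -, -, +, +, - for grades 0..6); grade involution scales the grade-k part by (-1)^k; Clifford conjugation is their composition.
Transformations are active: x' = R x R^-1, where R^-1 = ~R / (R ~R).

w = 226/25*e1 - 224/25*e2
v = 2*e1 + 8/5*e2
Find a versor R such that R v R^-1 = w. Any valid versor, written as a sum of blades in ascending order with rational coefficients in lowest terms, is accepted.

Reasoning: v^2 = w^2 = 36/25 since conjugation preserves the quadratic form; R = v + w = 276/25*e1 - 184/25*e2 is then valid when invertible, keeping its own part and reversing (v - w)/2.
Answer: 276/25*e1 - 184/25*e2


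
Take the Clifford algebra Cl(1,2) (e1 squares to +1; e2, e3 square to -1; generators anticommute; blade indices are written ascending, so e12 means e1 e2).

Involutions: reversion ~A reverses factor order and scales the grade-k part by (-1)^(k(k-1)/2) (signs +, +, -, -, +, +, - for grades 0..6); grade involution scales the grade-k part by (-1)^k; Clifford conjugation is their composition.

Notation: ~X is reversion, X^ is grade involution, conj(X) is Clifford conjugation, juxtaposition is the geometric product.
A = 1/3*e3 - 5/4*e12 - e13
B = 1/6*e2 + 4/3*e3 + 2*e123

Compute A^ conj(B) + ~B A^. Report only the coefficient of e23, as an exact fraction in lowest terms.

first term: -4/9 - 37/24*e1 + 2*e2 - 5/2*e3 + 2/3*e12 - 1/18*e23 + 3/2*e123
second term: 4/9 - 37/24*e1 - 2*e2 + 5/2*e3 - 2/3*e12 - 1/18*e23 - 3/2*e123
Answer: -1/9


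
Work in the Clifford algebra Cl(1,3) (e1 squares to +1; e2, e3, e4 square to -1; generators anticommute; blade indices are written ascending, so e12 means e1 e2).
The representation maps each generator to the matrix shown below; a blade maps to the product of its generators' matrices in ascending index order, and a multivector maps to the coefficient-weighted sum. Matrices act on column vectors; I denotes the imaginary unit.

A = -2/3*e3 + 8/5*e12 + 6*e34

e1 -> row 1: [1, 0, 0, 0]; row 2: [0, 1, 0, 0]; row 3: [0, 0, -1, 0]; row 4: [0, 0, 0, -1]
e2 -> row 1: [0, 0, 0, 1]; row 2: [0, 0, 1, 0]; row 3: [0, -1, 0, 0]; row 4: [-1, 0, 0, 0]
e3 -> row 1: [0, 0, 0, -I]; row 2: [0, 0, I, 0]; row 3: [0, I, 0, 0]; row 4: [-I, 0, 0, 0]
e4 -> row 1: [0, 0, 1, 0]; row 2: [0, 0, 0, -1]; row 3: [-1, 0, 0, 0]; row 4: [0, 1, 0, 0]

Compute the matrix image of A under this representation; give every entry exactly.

Bivector images (products of the table entries): rho(e12) = rho(e1)rho(e2) = row 1: [0, 0, 0, 1]; row 2: [0, 0, 1, 0]; row 3: [0, 1, 0, 0]; row 4: [1, 0, 0, 0]; rho(e34) = rho(e3)rho(e4) = row 1: [0, -I, 0, 0]; row 2: [-I, 0, 0, 0]; row 3: [0, 0, 0, -I]; row 4: [0, 0, -I, 0].
M = (-2/3)*rho(e3) + (8/5)*rho(e12) + (6)*rho(e34), summed entrywise:
Answer: row 1: [0, -6*I, 0, 8/5 + 2*I/3]; row 2: [-6*I, 0, 8/5 - 2*I/3, 0]; row 3: [0, 8/5 - 2*I/3, 0, -6*I]; row 4: [8/5 + 2*I/3, 0, -6*I, 0]


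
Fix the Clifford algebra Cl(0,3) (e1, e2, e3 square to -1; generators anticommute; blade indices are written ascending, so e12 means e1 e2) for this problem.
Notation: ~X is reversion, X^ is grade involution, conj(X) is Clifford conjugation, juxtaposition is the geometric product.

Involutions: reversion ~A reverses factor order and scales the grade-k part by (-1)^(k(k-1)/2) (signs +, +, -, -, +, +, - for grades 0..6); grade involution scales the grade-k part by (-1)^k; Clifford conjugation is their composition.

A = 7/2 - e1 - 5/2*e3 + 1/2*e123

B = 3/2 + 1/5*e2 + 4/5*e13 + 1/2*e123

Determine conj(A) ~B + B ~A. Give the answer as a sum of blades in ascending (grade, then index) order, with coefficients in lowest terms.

first term: 5 - 1/2*e1 + 3/10*e2 + 91/20*e3 + 29/20*e12 - 27/10*e13 - e123
second term: 5 + 1/2*e1 + 3/10*e2 - 91/20*e3 + 29/20*e12 + 27/10*e13 + e123
Answer: 10 + 3/5*e2 + 29/10*e12


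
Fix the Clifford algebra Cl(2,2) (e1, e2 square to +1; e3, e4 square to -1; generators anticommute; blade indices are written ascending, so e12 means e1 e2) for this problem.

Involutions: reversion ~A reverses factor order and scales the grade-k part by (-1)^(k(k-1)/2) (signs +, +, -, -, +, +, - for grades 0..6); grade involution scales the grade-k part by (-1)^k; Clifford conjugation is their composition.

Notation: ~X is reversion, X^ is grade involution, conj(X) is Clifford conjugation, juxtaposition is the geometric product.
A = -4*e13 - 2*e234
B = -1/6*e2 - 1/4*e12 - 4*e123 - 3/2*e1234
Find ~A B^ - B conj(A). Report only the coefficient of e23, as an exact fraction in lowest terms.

first term: -3*e1 - 16*e2 - 8*e14 - e23 + 6*e24 + 1/3*e34 - 2/3*e123 + 1/2*e134
second term: -3*e1 + 16*e2 + 8*e14 + e23 + 6*e24 + 1/3*e34 + 2/3*e123 + 1/2*e134
Answer: -2


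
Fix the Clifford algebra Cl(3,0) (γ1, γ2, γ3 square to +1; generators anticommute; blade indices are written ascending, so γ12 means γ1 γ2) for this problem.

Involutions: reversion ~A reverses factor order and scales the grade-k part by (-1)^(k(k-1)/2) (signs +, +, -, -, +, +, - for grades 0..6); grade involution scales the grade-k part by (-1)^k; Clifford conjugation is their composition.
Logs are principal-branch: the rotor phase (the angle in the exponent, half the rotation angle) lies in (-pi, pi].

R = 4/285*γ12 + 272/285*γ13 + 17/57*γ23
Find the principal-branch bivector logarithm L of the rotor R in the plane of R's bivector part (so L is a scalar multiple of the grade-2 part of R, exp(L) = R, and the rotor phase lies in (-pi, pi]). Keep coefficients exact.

The scalar part of R is 0, which fixes the principal-branch rotor phase; the unit plane is then the bivector part divided by the sine of that phase, and L is that plane scaled by the phase.
Concretely: cos(phase) = 0 gives phase = ±pi/2, and since phase/sin(phase) is even the sign is immaterial: L = (phase/sin(phase)) * <R>_2 = (pi/2) * <R>_2.
Answer: 2*pi/285*γ12 + 136*pi/285*γ13 + 17*pi/114*γ23


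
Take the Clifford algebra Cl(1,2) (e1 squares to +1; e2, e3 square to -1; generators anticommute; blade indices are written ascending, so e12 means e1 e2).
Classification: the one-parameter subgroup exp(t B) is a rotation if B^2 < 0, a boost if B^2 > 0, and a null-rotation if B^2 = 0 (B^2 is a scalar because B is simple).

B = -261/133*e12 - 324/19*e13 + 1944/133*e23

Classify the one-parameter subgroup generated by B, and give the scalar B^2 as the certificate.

B^2 term by term: the squares give (-261/133)^2*(e12)^2 + (-324/19)^2*(e13)^2 + (1944/133)^2*(e23)^2 = 68121/17689*(+1) + 104976/361*(+1) + 3779136/17689*(-1) = 81 (each basis 2-blade squares to minus the product of its generators' squares); cross terms between blades sharing an index anticommute and cancel. So B^2 = 81.
Answer: boost, certificate B^2 = 81. The scalar 81 is the complete invariant here: its sign names the subgroup type.


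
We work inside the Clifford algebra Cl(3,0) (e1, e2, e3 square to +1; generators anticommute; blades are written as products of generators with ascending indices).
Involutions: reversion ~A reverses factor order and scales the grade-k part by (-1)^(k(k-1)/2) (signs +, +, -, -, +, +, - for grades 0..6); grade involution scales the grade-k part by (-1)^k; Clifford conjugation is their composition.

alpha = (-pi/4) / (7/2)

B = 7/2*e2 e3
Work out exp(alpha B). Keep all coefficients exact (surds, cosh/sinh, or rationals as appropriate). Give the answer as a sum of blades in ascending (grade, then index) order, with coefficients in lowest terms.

B^2 = (7/2)^2*(e2 e3)^2 = 49/4*(-1) = -49/4 (a basis 2-blade squares to minus the product of its generators' squares).
B^2 = -49/4 — B^2 < 0, so the exponential closes trigonometrically: l = 7/2, alpha*l = -pi/4, so exp(alpha B) = cos(-pi/4) + (sin(-pi/4)/(7/2))*B = sqrt(2)/2 + (-sqrt(2)/7)*B.
Answer: sqrt(2)/2 - sqrt(2)/2*e2 e3


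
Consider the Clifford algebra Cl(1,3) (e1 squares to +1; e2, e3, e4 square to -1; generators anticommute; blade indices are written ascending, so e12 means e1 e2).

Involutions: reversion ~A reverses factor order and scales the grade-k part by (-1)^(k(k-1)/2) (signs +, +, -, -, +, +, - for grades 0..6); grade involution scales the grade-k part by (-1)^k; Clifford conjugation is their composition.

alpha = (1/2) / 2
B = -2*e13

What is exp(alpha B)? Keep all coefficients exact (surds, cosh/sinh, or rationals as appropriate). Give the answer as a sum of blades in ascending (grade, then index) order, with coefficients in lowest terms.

B^2 = (-2)^2*(e13)^2 = 4*(+1) = 4 (a basis 2-blade squares to minus the product of its generators' squares).
B^2 = 4 — B^2 > 0, so the exponential closes hyperbolically: l = 2, alpha*l = 1/2, so exp(alpha B) = cosh(1/2) + (sinh(1/2)/2)*B = cosh(1/2) + (sinh(1/2)/2)*B.
Answer: cosh(1/2) - sinh(1/2)*e13


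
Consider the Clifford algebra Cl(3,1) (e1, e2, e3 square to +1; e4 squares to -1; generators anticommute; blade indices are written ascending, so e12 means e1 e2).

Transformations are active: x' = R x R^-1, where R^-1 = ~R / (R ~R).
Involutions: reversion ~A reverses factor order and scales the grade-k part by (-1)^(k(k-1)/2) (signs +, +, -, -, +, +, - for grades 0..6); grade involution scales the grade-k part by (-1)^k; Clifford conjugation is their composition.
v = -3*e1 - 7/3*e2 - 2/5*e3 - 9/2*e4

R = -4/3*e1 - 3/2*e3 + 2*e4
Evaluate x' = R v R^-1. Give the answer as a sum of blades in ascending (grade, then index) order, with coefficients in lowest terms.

~R = -4/3*e1 - 3/2*e3 + 2*e4, and R ~R = 1/36, so R^-1 = ~R / (1/36).
R v = 68/5 + 28/9*e12 - 119/30*e13 + 12*e14 - 7/2*e23 + 14/3*e24 + 151/20*e34
Answer: -6513/5*e1 + 7/3*e2 - 7342/5*e3 + 19629/10*e4
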